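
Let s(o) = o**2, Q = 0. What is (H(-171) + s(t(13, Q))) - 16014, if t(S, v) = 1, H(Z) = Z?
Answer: -16184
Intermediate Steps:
(H(-171) + s(t(13, Q))) - 16014 = (-171 + 1**2) - 16014 = (-171 + 1) - 16014 = -170 - 16014 = -16184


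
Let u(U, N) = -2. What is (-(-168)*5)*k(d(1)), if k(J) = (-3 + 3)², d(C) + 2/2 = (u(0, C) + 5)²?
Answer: 0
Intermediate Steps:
d(C) = 8 (d(C) = -1 + (-2 + 5)² = -1 + 3² = -1 + 9 = 8)
k(J) = 0 (k(J) = 0² = 0)
(-(-168)*5)*k(d(1)) = -(-168)*5*0 = -42*(-20)*0 = 840*0 = 0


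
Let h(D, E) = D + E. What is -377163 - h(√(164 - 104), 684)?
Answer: -377847 - 2*√15 ≈ -3.7786e+5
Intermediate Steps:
-377163 - h(√(164 - 104), 684) = -377163 - (√(164 - 104) + 684) = -377163 - (√60 + 684) = -377163 - (2*√15 + 684) = -377163 - (684 + 2*√15) = -377163 + (-684 - 2*√15) = -377847 - 2*√15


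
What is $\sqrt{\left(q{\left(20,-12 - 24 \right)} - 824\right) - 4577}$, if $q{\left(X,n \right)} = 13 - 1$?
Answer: $i \sqrt{5389} \approx 73.41 i$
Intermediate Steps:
$q{\left(X,n \right)} = 12$ ($q{\left(X,n \right)} = 13 - 1 = 12$)
$\sqrt{\left(q{\left(20,-12 - 24 \right)} - 824\right) - 4577} = \sqrt{\left(12 - 824\right) - 4577} = \sqrt{-812 - 4577} = \sqrt{-5389} = i \sqrt{5389}$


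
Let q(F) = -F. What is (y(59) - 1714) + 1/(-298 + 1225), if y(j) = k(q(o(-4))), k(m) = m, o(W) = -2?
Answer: -1587023/927 ≈ -1712.0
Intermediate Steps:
y(j) = 2 (y(j) = -1*(-2) = 2)
(y(59) - 1714) + 1/(-298 + 1225) = (2 - 1714) + 1/(-298 + 1225) = -1712 + 1/927 = -1587023/927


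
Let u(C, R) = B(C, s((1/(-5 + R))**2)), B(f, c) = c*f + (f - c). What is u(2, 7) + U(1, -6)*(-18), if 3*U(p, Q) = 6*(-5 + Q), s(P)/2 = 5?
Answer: 408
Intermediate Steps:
s(P) = 10 (s(P) = 2*5 = 10)
B(f, c) = f - c + c*f
u(C, R) = -10 + 11*C (u(C, R) = C - 1*10 + 10*C = C - 10 + 10*C = -10 + 11*C)
U(p, Q) = -10 + 2*Q (U(p, Q) = (6*(-5 + Q))/3 = (-30 + 6*Q)/3 = -10 + 2*Q)
u(2, 7) + U(1, -6)*(-18) = (-10 + 11*2) + (-10 + 2*(-6))*(-18) = (-10 + 22) + (-10 - 12)*(-18) = 12 - 22*(-18) = 12 + 396 = 408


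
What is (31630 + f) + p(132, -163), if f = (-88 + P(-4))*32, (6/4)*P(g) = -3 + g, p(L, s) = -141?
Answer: 85571/3 ≈ 28524.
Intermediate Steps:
P(g) = -2 + 2*g/3 (P(g) = 2*(-3 + g)/3 = -2 + 2*g/3)
f = -8896/3 (f = (-88 + (-2 + (⅔)*(-4)))*32 = (-88 + (-2 - 8/3))*32 = (-88 - 14/3)*32 = -278/3*32 = -8896/3 ≈ -2965.3)
(31630 + f) + p(132, -163) = (31630 - 8896/3) - 141 = 85994/3 - 141 = 85571/3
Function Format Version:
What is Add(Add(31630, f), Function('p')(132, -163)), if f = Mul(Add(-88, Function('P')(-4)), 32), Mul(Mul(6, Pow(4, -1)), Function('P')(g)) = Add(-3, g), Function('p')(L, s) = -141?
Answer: Rational(85571, 3) ≈ 28524.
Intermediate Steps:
Function('P')(g) = Add(-2, Mul(Rational(2, 3), g)) (Function('P')(g) = Mul(Rational(2, 3), Add(-3, g)) = Add(-2, Mul(Rational(2, 3), g)))
f = Rational(-8896, 3) (f = Mul(Add(-88, Add(-2, Mul(Rational(2, 3), -4))), 32) = Mul(Add(-88, Add(-2, Rational(-8, 3))), 32) = Mul(Add(-88, Rational(-14, 3)), 32) = Mul(Rational(-278, 3), 32) = Rational(-8896, 3) ≈ -2965.3)
Add(Add(31630, f), Function('p')(132, -163)) = Add(Add(31630, Rational(-8896, 3)), -141) = Add(Rational(85994, 3), -141) = Rational(85571, 3)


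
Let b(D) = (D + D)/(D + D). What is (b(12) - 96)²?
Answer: 9025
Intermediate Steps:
b(D) = 1 (b(D) = (2*D)/((2*D)) = (2*D)*(1/(2*D)) = 1)
(b(12) - 96)² = (1 - 96)² = (-95)² = 9025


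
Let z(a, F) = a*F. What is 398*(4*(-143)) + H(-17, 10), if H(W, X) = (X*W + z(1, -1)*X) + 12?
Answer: -227824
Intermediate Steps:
z(a, F) = F*a
H(W, X) = 12 - X + W*X (H(W, X) = (X*W + (-1*1)*X) + 12 = (W*X - X) + 12 = (-X + W*X) + 12 = 12 - X + W*X)
398*(4*(-143)) + H(-17, 10) = 398*(4*(-143)) + (12 - 1*10 - 17*10) = 398*(-572) + (12 - 10 - 170) = -227656 - 168 = -227824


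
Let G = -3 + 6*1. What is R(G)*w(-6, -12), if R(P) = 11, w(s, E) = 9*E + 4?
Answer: -1144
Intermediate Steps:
w(s, E) = 4 + 9*E
G = 3 (G = -3 + 6 = 3)
R(G)*w(-6, -12) = 11*(4 + 9*(-12)) = 11*(4 - 108) = 11*(-104) = -1144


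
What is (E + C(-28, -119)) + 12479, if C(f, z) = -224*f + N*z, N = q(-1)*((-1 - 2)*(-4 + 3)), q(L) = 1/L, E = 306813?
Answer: 325921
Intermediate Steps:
q(L) = 1/L
N = -3 (N = ((-1 - 2)*(-4 + 3))/(-1) = -(-3)*(-1) = -1*3 = -3)
C(f, z) = -224*f - 3*z
(E + C(-28, -119)) + 12479 = (306813 + (-224*(-28) - 3*(-119))) + 12479 = (306813 + (6272 + 357)) + 12479 = (306813 + 6629) + 12479 = 313442 + 12479 = 325921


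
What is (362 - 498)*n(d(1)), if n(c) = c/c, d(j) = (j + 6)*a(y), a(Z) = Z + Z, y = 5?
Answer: -136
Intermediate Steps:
a(Z) = 2*Z
d(j) = 60 + 10*j (d(j) = (j + 6)*(2*5) = (6 + j)*10 = 60 + 10*j)
n(c) = 1
(362 - 498)*n(d(1)) = (362 - 498)*1 = -136*1 = -136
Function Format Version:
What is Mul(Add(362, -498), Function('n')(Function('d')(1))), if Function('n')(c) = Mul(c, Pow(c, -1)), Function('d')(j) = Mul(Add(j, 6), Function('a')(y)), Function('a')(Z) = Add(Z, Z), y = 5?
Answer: -136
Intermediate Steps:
Function('a')(Z) = Mul(2, Z)
Function('d')(j) = Add(60, Mul(10, j)) (Function('d')(j) = Mul(Add(j, 6), Mul(2, 5)) = Mul(Add(6, j), 10) = Add(60, Mul(10, j)))
Function('n')(c) = 1
Mul(Add(362, -498), Function('n')(Function('d')(1))) = Mul(Add(362, -498), 1) = Mul(-136, 1) = -136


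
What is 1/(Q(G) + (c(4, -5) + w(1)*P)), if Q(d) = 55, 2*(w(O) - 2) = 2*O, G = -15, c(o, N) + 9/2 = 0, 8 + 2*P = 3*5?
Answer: 1/61 ≈ 0.016393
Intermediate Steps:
P = 7/2 (P = -4 + (3*5)/2 = -4 + (½)*15 = -4 + 15/2 = 7/2 ≈ 3.5000)
c(o, N) = -9/2 (c(o, N) = -9/2 + 0 = -9/2)
w(O) = 2 + O (w(O) = 2 + (2*O)/2 = 2 + O)
1/(Q(G) + (c(4, -5) + w(1)*P)) = 1/(55 + (-9/2 + (2 + 1)*(7/2))) = 1/(55 + (-9/2 + 3*(7/2))) = 1/(55 + (-9/2 + 21/2)) = 1/(55 + 6) = 1/61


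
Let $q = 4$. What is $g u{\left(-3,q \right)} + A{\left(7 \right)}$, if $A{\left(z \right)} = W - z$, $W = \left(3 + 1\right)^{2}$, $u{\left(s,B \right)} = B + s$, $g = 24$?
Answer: $33$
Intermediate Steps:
$W = 16$ ($W = 4^{2} = 16$)
$A{\left(z \right)} = 16 - z$
$g u{\left(-3,q \right)} + A{\left(7 \right)} = 24 \left(4 - 3\right) + \left(16 - 7\right) = 24 \cdot 1 + \left(16 - 7\right) = 24 + 9 = 33$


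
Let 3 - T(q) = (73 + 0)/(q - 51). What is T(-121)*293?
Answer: 172577/172 ≈ 1003.4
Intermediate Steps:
T(q) = 3 - 73/(-51 + q) (T(q) = 3 - (73 + 0)/(q - 51) = 3 - 73/(-51 + q))
T(-121)*293 = ((-226 + 3*(-121))/(-51 - 121))*293 = ((-226 - 363)/(-172))*293 = -1/172*(-589)*293 = (589/172)*293 = 172577/172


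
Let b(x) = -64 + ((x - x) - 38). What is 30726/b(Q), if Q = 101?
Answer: -5121/17 ≈ -301.24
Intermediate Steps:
b(x) = -102 (b(x) = -64 + (0 - 38) = -64 - 38 = -102)
30726/b(Q) = 30726/(-102) = 30726*(-1/102) = -5121/17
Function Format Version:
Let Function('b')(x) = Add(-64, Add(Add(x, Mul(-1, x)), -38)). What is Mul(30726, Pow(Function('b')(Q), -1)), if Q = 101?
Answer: Rational(-5121, 17) ≈ -301.24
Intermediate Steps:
Function('b')(x) = -102 (Function('b')(x) = Add(-64, Add(0, -38)) = Add(-64, -38) = -102)
Mul(30726, Pow(Function('b')(Q), -1)) = Mul(30726, Pow(-102, -1)) = Mul(30726, Rational(-1, 102)) = Rational(-5121, 17)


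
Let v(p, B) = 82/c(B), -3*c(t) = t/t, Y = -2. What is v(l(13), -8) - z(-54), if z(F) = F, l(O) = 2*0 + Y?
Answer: -192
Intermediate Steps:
l(O) = -2 (l(O) = 2*0 - 2 = 0 - 2 = -2)
c(t) = -1/3 (c(t) = -t/(3*t) = -1/3*1 = -1/3)
v(p, B) = -246 (v(p, B) = 82/(-1/3) = 82*(-3) = -246)
v(l(13), -8) - z(-54) = -246 - 1*(-54) = -246 + 54 = -192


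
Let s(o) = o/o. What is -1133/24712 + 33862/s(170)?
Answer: 836796611/24712 ≈ 33862.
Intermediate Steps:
s(o) = 1
-1133/24712 + 33862/s(170) = -1133/24712 + 33862/1 = -1133*1/24712 + 33862*1 = -1133/24712 + 33862 = 836796611/24712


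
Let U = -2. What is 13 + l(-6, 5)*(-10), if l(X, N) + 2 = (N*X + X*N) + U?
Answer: 653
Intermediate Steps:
l(X, N) = -4 + 2*N*X (l(X, N) = -2 + ((N*X + X*N) - 2) = -2 + ((N*X + N*X) - 2) = -2 + (2*N*X - 2) = -2 + (-2 + 2*N*X) = -4 + 2*N*X)
13 + l(-6, 5)*(-10) = 13 + (-4 + 2*5*(-6))*(-10) = 13 + (-4 - 60)*(-10) = 13 - 64*(-10) = 13 + 640 = 653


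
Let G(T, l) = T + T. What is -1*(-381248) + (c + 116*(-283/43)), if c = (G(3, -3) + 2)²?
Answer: 16363588/43 ≈ 3.8055e+5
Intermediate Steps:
G(T, l) = 2*T
c = 64 (c = (2*3 + 2)² = (6 + 2)² = 8² = 64)
-1*(-381248) + (c + 116*(-283/43)) = -1*(-381248) + (64 + 116*(-283/43)) = 381248 + (64 + 116*(-283*1/43)) = 381248 + (64 + 116*(-283/43)) = 381248 + (64 - 32828/43) = 381248 - 30076/43 = 16363588/43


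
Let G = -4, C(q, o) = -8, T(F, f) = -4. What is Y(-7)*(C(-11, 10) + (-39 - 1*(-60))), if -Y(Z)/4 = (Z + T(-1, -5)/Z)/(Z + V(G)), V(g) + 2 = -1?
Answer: -234/7 ≈ -33.429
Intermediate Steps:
V(g) = -3 (V(g) = -2 - 1 = -3)
Y(Z) = -4*(Z - 4/Z)/(-3 + Z) (Y(Z) = -4*(Z - 4/Z)/(Z - 3) = -4*(Z - 4/Z)/(-3 + Z))
Y(-7)*(C(-11, 10) + (-39 - 1*(-60))) = (4*(4 - 1*(-7)²)/(-7*(-3 - 7)))*(-8 + (-39 - 1*(-60))) = (4*(-⅐)*(4 - 1*49)/(-10))*(-8 + (-39 + 60)) = (4*(-⅐)*(-⅒)*(4 - 49))*(-8 + 21) = (4*(-⅐)*(-⅒)*(-45))*13 = -18/7*13 = -234/7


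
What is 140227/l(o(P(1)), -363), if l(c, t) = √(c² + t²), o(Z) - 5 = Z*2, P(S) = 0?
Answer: 140227*√131794/131794 ≈ 386.26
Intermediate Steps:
o(Z) = 5 + 2*Z (o(Z) = 5 + Z*2 = 5 + 2*Z)
140227/l(o(P(1)), -363) = 140227/(√((5 + 2*0)² + (-363)²)) = 140227/(√((5 + 0)² + 131769)) = 140227/(√(5² + 131769)) = 140227/(√(25 + 131769)) = 140227/(√131794) = 140227*(√131794/131794) = 140227*√131794/131794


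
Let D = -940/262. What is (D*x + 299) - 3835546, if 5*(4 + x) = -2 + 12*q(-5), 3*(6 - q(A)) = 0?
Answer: -502422057/131 ≈ -3.8353e+6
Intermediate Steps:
q(A) = 6 (q(A) = 6 - 1/3*0 = 6 + 0 = 6)
D = -470/131 (D = -940*1/262 = -470/131 ≈ -3.5878)
x = 10 (x = -4 + (-2 + 12*6)/5 = -4 + (-2 + 72)/5 = -4 + (1/5)*70 = -4 + 14 = 10)
(D*x + 299) - 3835546 = (-470/131*10 + 299) - 3835546 = (-4700/131 + 299) - 3835546 = 34469/131 - 3835546 = -502422057/131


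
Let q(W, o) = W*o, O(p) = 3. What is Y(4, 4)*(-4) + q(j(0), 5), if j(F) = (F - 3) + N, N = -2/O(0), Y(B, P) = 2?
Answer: -79/3 ≈ -26.333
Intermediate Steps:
N = -⅔ (N = -2/3 = -2*⅓ = -⅔ ≈ -0.66667)
j(F) = -11/3 + F (j(F) = (F - 3) - ⅔ = (-3 + F) - ⅔ = -11/3 + F)
Y(4, 4)*(-4) + q(j(0), 5) = 2*(-4) + (-11/3 + 0)*5 = -8 - 11/3*5 = -8 - 55/3 = -79/3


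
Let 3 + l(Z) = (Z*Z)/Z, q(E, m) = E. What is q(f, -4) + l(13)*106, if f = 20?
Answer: 1080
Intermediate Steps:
l(Z) = -3 + Z (l(Z) = -3 + (Z*Z)/Z = -3 + Z²/Z = -3 + Z)
q(f, -4) + l(13)*106 = 20 + (-3 + 13)*106 = 20 + 10*106 = 20 + 1060 = 1080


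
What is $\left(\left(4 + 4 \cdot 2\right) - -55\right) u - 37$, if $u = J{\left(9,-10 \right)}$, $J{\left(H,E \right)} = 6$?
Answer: $365$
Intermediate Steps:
$u = 6$
$\left(\left(4 + 4 \cdot 2\right) - -55\right) u - 37 = \left(\left(4 + 4 \cdot 2\right) - -55\right) 6 - 37 = \left(\left(4 + 8\right) + 55\right) 6 - 37 = \left(12 + 55\right) 6 - 37 = 67 \cdot 6 - 37 = 402 - 37 = 365$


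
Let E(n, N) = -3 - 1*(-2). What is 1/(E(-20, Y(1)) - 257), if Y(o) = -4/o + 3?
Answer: -1/258 ≈ -0.0038760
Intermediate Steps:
Y(o) = 3 - 4/o
E(n, N) = -1 (E(n, N) = -3 + 2 = -1)
1/(E(-20, Y(1)) - 257) = 1/(-1 - 257) = 1/(-258) = -1/258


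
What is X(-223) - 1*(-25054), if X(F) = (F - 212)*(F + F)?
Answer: 219064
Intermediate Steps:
X(F) = 2*F*(-212 + F) (X(F) = (-212 + F)*(2*F) = 2*F*(-212 + F))
X(-223) - 1*(-25054) = 2*(-223)*(-212 - 223) - 1*(-25054) = 2*(-223)*(-435) + 25054 = 194010 + 25054 = 219064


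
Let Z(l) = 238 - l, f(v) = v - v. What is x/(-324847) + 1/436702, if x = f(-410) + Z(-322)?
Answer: -244228273/141861334594 ≈ -0.0017216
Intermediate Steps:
f(v) = 0
x = 560 (x = 0 + (238 - 1*(-322)) = 0 + (238 + 322) = 0 + 560 = 560)
x/(-324847) + 1/436702 = 560/(-324847) + 1/436702 = 560*(-1/324847) + 1/436702 = -560/324847 + 1/436702 = -244228273/141861334594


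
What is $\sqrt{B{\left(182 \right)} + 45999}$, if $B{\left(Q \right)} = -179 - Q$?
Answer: $\sqrt{45638} \approx 213.63$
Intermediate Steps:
$\sqrt{B{\left(182 \right)} + 45999} = \sqrt{\left(-179 - 182\right) + 45999} = \sqrt{-361 + 45999} = \sqrt{45638}$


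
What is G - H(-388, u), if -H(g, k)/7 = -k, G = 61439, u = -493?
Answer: 64890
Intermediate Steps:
H(g, k) = 7*k (H(g, k) = -(-7)*k = 7*k)
G - H(-388, u) = 61439 - 7*(-493) = 61439 - 1*(-3451) = 61439 + 3451 = 64890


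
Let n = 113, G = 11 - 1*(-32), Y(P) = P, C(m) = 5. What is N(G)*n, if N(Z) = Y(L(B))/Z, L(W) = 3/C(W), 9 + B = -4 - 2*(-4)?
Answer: 339/215 ≈ 1.5767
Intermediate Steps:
B = -5 (B = -9 + (-4 - 2*(-4)) = -9 + (-4 + 8) = -9 + 4 = -5)
L(W) = 3/5
G = 43 (G = 11 + 32 = 43)
N(Z) = 3/(5*Z)
N(G)*n = ((3/5)/43)*113 = ((3/5)*(1/43))*113 = (3/215)*113 = 339/215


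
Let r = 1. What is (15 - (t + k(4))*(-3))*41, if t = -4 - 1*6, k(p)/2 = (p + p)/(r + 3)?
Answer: -123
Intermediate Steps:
k(p) = p (k(p) = 2*((p + p)/(1 + 3)) = 2*((2*p)/4) = 2*((2*p)*(¼)) = 2*(p/2) = p)
t = -10 (t = -4 - 6 = -10)
(15 - (t + k(4))*(-3))*41 = (15 - (-10 + 4)*(-3))*41 = (15 - (-6)*(-3))*41 = (15 - 1*18)*41 = (15 - 18)*41 = -3*41 = -123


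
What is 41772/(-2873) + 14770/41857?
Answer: -1706016394/120255161 ≈ -14.187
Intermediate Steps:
41772/(-2873) + 14770/41857 = 41772*(-1/2873) + 14770*(1/41857) = -41772/2873 + 14770/41857 = -1706016394/120255161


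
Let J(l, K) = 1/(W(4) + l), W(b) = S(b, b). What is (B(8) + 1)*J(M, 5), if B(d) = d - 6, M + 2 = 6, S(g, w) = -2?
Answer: 3/2 ≈ 1.5000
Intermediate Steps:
M = 4 (M = -2 + 6 = 4)
W(b) = -2
B(d) = -6 + d
J(l, K) = 1/(-2 + l)
(B(8) + 1)*J(M, 5) = ((-6 + 8) + 1)/(-2 + 4) = (2 + 1)/2 = 3*(½) = 3/2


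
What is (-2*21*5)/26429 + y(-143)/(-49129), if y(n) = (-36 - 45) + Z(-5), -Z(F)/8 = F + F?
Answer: -10290661/1298430341 ≈ -0.0079255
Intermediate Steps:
Z(F) = -16*F (Z(F) = -8*(F + F) = -16*F)
y(n) = -1 (y(n) = (-36 - 45) - 16*(-5) = -81 + 80 = -1)
(-2*21*5)/26429 + y(-143)/(-49129) = (-2*21*5)/26429 - 1/(-49129) = -42*5*(1/26429) - 1*(-1/49129) = -210*1/26429 + 1/49129 = -210/26429 + 1/49129 = -10290661/1298430341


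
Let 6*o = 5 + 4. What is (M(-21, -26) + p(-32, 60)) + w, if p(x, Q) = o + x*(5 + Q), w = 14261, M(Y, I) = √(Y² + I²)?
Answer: 24365/2 + √1117 ≈ 12216.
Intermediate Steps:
o = 3/2 (o = (5 + 4)/6 = (⅙)*9 = 3/2 ≈ 1.5000)
M(Y, I) = √(I² + Y²)
p(x, Q) = 3/2 + x*(5 + Q)
(M(-21, -26) + p(-32, 60)) + w = (√((-26)² + (-21)²) + (3/2 + 5*(-32) + 60*(-32))) + 14261 = (√(676 + 441) + (3/2 - 160 - 1920)) + 14261 = (√1117 - 4157/2) + 14261 = (-4157/2 + √1117) + 14261 = 24365/2 + √1117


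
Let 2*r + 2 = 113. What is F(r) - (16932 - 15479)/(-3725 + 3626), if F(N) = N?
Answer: 13895/198 ≈ 70.177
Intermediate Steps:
r = 111/2 (r = -1 + (½)*113 = -1 + 113/2 = 111/2 ≈ 55.500)
F(r) - (16932 - 15479)/(-3725 + 3626) = 111/2 - (16932 - 15479)/(-3725 + 3626) = 111/2 - 1453/(-99) = 111/2 - 1453*(-1)/99 = 111/2 - 1*(-1453/99) = 111/2 + 1453/99 = 13895/198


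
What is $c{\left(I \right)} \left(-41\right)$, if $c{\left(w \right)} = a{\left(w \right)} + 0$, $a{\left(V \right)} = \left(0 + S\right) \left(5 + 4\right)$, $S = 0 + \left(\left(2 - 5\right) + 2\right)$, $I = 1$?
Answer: $369$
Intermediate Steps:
$S = -1$ ($S = 0 + \left(-3 + 2\right) = 0 - 1 = -1$)
$a{\left(V \right)} = -9$ ($a{\left(V \right)} = \left(0 - 1\right) \left(5 + 4\right) = \left(-1\right) 9 = -9$)
$c{\left(w \right)} = -9$ ($c{\left(w \right)} = -9 + 0 = -9$)
$c{\left(I \right)} \left(-41\right) = \left(-9\right) \left(-41\right) = 369$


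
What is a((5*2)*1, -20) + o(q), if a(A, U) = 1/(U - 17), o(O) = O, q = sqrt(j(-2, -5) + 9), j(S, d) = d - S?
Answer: -1/37 + sqrt(6) ≈ 2.4225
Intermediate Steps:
q = sqrt(6) (q = sqrt((-5 - 1*(-2)) + 9) = sqrt((-5 + 2) + 9) = sqrt(-3 + 9) = sqrt(6) ≈ 2.4495)
a(A, U) = 1/(-17 + U)
a((5*2)*1, -20) + o(q) = 1/(-17 - 20) + sqrt(6) = 1/(-37) + sqrt(6) = -1/37 + sqrt(6)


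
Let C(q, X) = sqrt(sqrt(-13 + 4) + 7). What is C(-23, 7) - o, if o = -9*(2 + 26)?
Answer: 252 + sqrt(7 + 3*I) ≈ 254.7 + 0.55488*I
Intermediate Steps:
o = -252 (o = -9*28 = -252)
C(q, X) = sqrt(7 + 3*I) (C(q, X) = sqrt(sqrt(-9) + 7) = sqrt(3*I + 7) = sqrt(7 + 3*I))
C(-23, 7) - o = sqrt(7 + 3*I) - 1*(-252) = sqrt(7 + 3*I) + 252 = 252 + sqrt(7 + 3*I)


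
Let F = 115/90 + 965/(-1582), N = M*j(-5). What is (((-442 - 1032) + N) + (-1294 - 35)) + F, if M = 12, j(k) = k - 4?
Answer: -20718655/7119 ≈ -2910.3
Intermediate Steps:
j(k) = -4 + k
N = -108 (N = 12*(-4 - 5) = 12*(-9) = -108)
F = 4754/7119 (F = 115*(1/90) + 965*(-1/1582) = 23/18 - 965/1582 = 4754/7119 ≈ 0.66779)
(((-442 - 1032) + N) + (-1294 - 35)) + F = (((-442 - 1032) - 108) + (-1294 - 35)) + 4754/7119 = ((-1474 - 108) - 1329) + 4754/7119 = (-1582 - 1329) + 4754/7119 = -2911 + 4754/7119 = -20718655/7119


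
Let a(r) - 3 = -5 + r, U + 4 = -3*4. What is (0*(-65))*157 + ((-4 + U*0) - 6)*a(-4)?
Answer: 60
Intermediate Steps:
U = -16 (U = -4 - 3*4 = -4 - 12 = -16)
a(r) = -2 + r (a(r) = 3 + (-5 + r) = -2 + r)
(0*(-65))*157 + ((-4 + U*0) - 6)*a(-4) = (0*(-65))*157 + ((-4 - 16*0) - 6)*(-2 - 4) = 0*157 + ((-4 + 0) - 6)*(-6) = 0 + (-4 - 6)*(-6) = 0 - 10*(-6) = 0 + 60 = 60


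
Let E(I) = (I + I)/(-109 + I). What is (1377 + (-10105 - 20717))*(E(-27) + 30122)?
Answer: -60312870735/68 ≈ -8.8695e+8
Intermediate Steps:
E(I) = 2*I/(-109 + I) (E(I) = (2*I)/(-109 + I) = 2*I/(-109 + I))
(1377 + (-10105 - 20717))*(E(-27) + 30122) = (1377 + (-10105 - 20717))*(2*(-27)/(-109 - 27) + 30122) = (1377 - 30822)*(2*(-27)/(-136) + 30122) = -29445*(2*(-27)*(-1/136) + 30122) = -29445*(27/68 + 30122) = -29445*2048323/68 = -60312870735/68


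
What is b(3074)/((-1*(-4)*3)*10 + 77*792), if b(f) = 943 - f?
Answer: -2131/61104 ≈ -0.034875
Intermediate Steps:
b(3074)/((-1*(-4)*3)*10 + 77*792) = (943 - 1*3074)/((-1*(-4)*3)*10 + 77*792) = (943 - 3074)/((4*3)*10 + 60984) = -2131/(12*10 + 60984) = -2131/(120 + 60984) = -2131/61104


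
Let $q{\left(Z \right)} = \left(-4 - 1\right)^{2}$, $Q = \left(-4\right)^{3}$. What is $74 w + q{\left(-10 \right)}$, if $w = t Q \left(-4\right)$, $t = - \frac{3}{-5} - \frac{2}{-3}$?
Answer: $\frac{360311}{15} \approx 24021.0$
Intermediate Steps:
$Q = -64$
$t = \frac{19}{15}$ ($t = \left(-3\right) \left(- \frac{1}{5}\right) - - \frac{2}{3} = \frac{3}{5} + \frac{2}{3} = \frac{19}{15} \approx 1.2667$)
$w = \frac{4864}{15}$ ($w = \frac{19}{15} \left(-64\right) \left(-4\right) = \left(- \frac{1216}{15}\right) \left(-4\right) = \frac{4864}{15} \approx 324.27$)
$q{\left(Z \right)} = 25$ ($q{\left(Z \right)} = \left(-5\right)^{2} = 25$)
$74 w + q{\left(-10 \right)} = 74 \cdot \frac{4864}{15} + 25 = \frac{359936}{15} + 25 = \frac{360311}{15}$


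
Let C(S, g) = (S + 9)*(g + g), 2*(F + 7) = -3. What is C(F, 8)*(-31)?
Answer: -248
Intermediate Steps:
F = -17/2 (F = -7 + (1/2)*(-3) = -7 - 3/2 = -17/2 ≈ -8.5000)
C(S, g) = 2*g*(9 + S) (C(S, g) = (9 + S)*(2*g) = 2*g*(9 + S))
C(F, 8)*(-31) = (2*8*(9 - 17/2))*(-31) = (2*8*(1/2))*(-31) = 8*(-31) = -248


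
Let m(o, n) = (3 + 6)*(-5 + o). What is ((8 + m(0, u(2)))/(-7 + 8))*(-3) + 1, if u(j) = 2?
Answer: 112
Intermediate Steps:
m(o, n) = -45 + 9*o (m(o, n) = 9*(-5 + o) = -45 + 9*o)
((8 + m(0, u(2)))/(-7 + 8))*(-3) + 1 = ((8 + (-45 + 9*0))/(-7 + 8))*(-3) + 1 = ((8 + (-45 + 0))/1)*(-3) + 1 = ((8 - 45)*1)*(-3) + 1 = -37*1*(-3) + 1 = -37*(-3) + 1 = 111 + 1 = 112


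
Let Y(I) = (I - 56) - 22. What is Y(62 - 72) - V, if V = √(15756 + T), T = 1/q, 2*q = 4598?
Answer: -88 - √688237855/209 ≈ -213.52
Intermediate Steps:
q = 2299 (q = (½)*4598 = 2299)
T = 1/2299 ≈ 0.00043497
Y(I) = -78 + I (Y(I) = (-56 + I) - 22 = -78 + I)
V = √688237855/209 (V = √(15756 + 1/2299) = √(36223045/2299) = √688237855/209 ≈ 125.52)
Y(62 - 72) - V = (-78 + (62 - 72)) - √688237855/209 = (-78 - 10) - √688237855/209 = -88 - √688237855/209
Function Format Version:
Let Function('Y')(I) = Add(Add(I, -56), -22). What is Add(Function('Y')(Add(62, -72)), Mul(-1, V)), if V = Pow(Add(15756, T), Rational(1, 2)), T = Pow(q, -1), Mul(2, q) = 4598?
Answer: Add(-88, Mul(Rational(-1, 209), Pow(688237855, Rational(1, 2)))) ≈ -213.52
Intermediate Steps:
q = 2299 (q = Mul(Rational(1, 2), 4598) = 2299)
T = Rational(1, 2299) (T = Pow(2299, -1) = Rational(1, 2299) ≈ 0.00043497)
Function('Y')(I) = Add(-78, I) (Function('Y')(I) = Add(Add(-56, I), -22) = Add(-78, I))
V = Mul(Rational(1, 209), Pow(688237855, Rational(1, 2))) (V = Pow(Add(15756, Rational(1, 2299)), Rational(1, 2)) = Pow(Rational(36223045, 2299), Rational(1, 2)) = Mul(Rational(1, 209), Pow(688237855, Rational(1, 2))) ≈ 125.52)
Add(Function('Y')(Add(62, -72)), Mul(-1, V)) = Add(Add(-78, Add(62, -72)), Mul(-1, Mul(Rational(1, 209), Pow(688237855, Rational(1, 2))))) = Add(Add(-78, -10), Mul(Rational(-1, 209), Pow(688237855, Rational(1, 2)))) = Add(-88, Mul(Rational(-1, 209), Pow(688237855, Rational(1, 2))))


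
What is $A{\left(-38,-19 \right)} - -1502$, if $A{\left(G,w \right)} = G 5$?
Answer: $1312$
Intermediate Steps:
$A{\left(G,w \right)} = 5 G$
$A{\left(-38,-19 \right)} - -1502 = 5 \left(-38\right) - -1502 = -190 + 1502 = 1312$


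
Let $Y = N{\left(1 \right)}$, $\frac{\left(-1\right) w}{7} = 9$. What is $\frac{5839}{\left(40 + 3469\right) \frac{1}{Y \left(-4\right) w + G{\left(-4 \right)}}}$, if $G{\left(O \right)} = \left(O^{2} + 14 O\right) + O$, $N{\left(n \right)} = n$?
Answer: $\frac{1214512}{3509} \approx 346.11$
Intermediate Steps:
$w = -63$ ($w = \left(-7\right) 9 = -63$)
$Y = 1$
$G{\left(O \right)} = O^{2} + 15 O$
$\frac{5839}{\left(40 + 3469\right) \frac{1}{Y \left(-4\right) w + G{\left(-4 \right)}}} = \frac{5839}{\left(40 + 3469\right) \frac{1}{1 \left(-4\right) \left(-63\right) - 4 \left(15 - 4\right)}} = \frac{5839}{3509 \frac{1}{\left(-4\right) \left(-63\right) - 44}} = \frac{5839}{3509 \frac{1}{252 - 44}} = \frac{5839}{3509 \cdot \frac{1}{208}} = \frac{5839}{\frac{3509}{208}} = 5839 \cdot \frac{208}{3509} = \frac{1214512}{3509}$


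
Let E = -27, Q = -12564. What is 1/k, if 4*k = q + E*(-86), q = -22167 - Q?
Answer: -4/7281 ≈ -0.00054938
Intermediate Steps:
q = -9603 (q = -22167 - 1*(-12564) = -22167 + 12564 = -9603)
k = -7281/4 (k = (-9603 - 27*(-86))/4 = (-9603 + 2322)/4 = (¼)*(-7281) = -7281/4 ≈ -1820.3)
1/k = 1/(-7281/4) = -4/7281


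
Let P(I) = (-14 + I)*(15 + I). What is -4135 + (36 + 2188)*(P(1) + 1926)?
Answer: 3816697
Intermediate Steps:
-4135 + (36 + 2188)*(P(1) + 1926) = -4135 + (36 + 2188)*((-210 + 1 + 1²) + 1926) = -4135 + 2224*((-210 + 1 + 1) + 1926) = -4135 + 2224*(-208 + 1926) = -4135 + 2224*1718 = -4135 + 3820832 = 3816697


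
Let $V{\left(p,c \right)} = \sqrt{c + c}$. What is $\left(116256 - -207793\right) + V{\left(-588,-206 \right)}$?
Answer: $324049 + 2 i \sqrt{103} \approx 3.2405 \cdot 10^{5} + 20.298 i$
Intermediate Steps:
$V{\left(p,c \right)} = \sqrt{2} \sqrt{c}$ ($V{\left(p,c \right)} = \sqrt{2 c} = \sqrt{2} \sqrt{c}$)
$\left(116256 - -207793\right) + V{\left(-588,-206 \right)} = \left(116256 - -207793\right) + \sqrt{2} \sqrt{-206} = \left(116256 + 207793\right) + \sqrt{2} i \sqrt{206} = 324049 + 2 i \sqrt{103}$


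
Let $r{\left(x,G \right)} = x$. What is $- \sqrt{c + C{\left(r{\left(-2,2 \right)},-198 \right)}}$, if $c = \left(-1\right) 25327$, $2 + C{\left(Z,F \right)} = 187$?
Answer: $- i \sqrt{25142} \approx - 158.56 i$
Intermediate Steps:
$C{\left(Z,F \right)} = 185$ ($C{\left(Z,F \right)} = -2 + 187 = 185$)
$c = -25327$
$- \sqrt{c + C{\left(r{\left(-2,2 \right)},-198 \right)}} = - \sqrt{-25327 + 185} = - \sqrt{-25142} = - i \sqrt{25142}$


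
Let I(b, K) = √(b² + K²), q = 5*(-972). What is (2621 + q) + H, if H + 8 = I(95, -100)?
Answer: -2247 + 5*√761 ≈ -2109.1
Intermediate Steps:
q = -4860
I(b, K) = √(K² + b²)
H = -8 + 5*√761 (H = -8 + √((-100)² + 95²) = -8 + √(10000 + 9025) = -8 + √19025 = -8 + 5*√761 ≈ 129.93)
(2621 + q) + H = (2621 - 4860) + (-8 + 5*√761) = -2239 + (-8 + 5*√761) = -2247 + 5*√761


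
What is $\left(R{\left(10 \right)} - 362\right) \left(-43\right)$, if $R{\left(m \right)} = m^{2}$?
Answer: $11266$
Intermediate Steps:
$\left(R{\left(10 \right)} - 362\right) \left(-43\right) = \left(10^{2} - 362\right) \left(-43\right) = \left(100 - 362\right) \left(-43\right) = \left(-262\right) \left(-43\right) = 11266$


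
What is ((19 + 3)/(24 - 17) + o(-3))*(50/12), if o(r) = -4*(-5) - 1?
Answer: 3875/42 ≈ 92.262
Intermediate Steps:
o(r) = 19 (o(r) = 20 - 1 = 19)
((19 + 3)/(24 - 17) + o(-3))*(50/12) = ((19 + 3)/(24 - 17) + 19)*(50/12) = (22/7 + 19)*(50*(1/12)) = (22*(1/7) + 19)*(25/6) = (22/7 + 19)*(25/6) = (155/7)*(25/6) = 3875/42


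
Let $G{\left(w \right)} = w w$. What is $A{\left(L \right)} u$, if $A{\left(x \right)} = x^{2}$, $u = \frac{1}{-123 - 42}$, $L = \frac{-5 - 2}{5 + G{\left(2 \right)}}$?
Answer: $- \frac{49}{13365} \approx -0.0036663$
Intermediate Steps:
$G{\left(w \right)} = w^{2}$
$L = - \frac{7}{9}$ ($L = \frac{-5 - 2}{5 + 2^{2}} = - \frac{7}{5 + 4} = - \frac{7}{9} \approx -0.77778$)
$u = - \frac{1}{165}$ ($u = \frac{1}{-165} = - \frac{1}{165} \approx -0.0060606$)
$A{\left(L \right)} u = \left(- \frac{7}{9}\right)^{2} \left(- \frac{1}{165}\right) = \frac{49}{81} \left(- \frac{1}{165}\right) = - \frac{49}{13365}$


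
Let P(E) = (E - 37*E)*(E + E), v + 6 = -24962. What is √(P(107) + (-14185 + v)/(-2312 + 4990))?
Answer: I*√5911924780086/2678 ≈ 907.93*I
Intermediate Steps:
v = -24968 (v = -6 - 24962 = -24968)
P(E) = -72*E² (P(E) = (-36*E)*(2*E) = -72*E²)
√(P(107) + (-14185 + v)/(-2312 + 4990)) = √(-72*107² + (-14185 - 24968)/(-2312 + 4990)) = √(-72*11449 - 39153/2678) = √(-824328 - 39153*1/2678) = √(-824328 - 39153/2678) = √(-2207589537/2678) = I*√5911924780086/2678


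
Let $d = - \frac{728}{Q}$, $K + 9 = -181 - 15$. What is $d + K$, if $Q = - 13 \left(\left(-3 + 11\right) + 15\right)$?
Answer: $- \frac{4659}{23} \approx -202.57$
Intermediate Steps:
$K = -205$ ($K = -9 - 196 = -205$)
$Q = -299$ ($Q = - 13 \left(8 + 15\right) = \left(-13\right) 23 = -299$)
$d = \frac{56}{23}$ ($d = - \frac{728}{-299} = \left(-728\right) \left(- \frac{1}{299}\right) = \frac{56}{23} \approx 2.4348$)
$d + K = \frac{56}{23} - 205 = - \frac{4659}{23}$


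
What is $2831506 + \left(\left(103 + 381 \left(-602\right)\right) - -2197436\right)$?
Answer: $4799683$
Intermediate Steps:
$2831506 + \left(\left(103 + 381 \left(-602\right)\right) - -2197436\right) = 2831506 + \left(\left(103 - 229362\right) + 2197436\right) = 2831506 + \left(-229259 + 2197436\right) = 2831506 + 1968177 = 4799683$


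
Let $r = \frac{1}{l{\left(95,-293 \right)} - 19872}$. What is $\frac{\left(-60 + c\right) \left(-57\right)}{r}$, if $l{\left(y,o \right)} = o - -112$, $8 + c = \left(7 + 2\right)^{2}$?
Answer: $14859273$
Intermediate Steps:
$c = 73$ ($c = -8 + \left(7 + 2\right)^{2} = -8 + 9^{2} = -8 + 81 = 73$)
$l{\left(y,o \right)} = 112 + o$ ($l{\left(y,o \right)} = o + 112 = 112 + o$)
$r = - \frac{1}{20053}$ ($r = \frac{1}{\left(112 - 293\right) - 19872} = \frac{1}{-181 - 19872} = \frac{1}{-20053} = - \frac{1}{20053} \approx -4.9868 \cdot 10^{-5}$)
$\frac{\left(-60 + c\right) \left(-57\right)}{r} = \frac{\left(-60 + 73\right) \left(-57\right)}{- \frac{1}{20053}} = 13 \left(-57\right) \left(-20053\right) = \left(-741\right) \left(-20053\right) = 14859273$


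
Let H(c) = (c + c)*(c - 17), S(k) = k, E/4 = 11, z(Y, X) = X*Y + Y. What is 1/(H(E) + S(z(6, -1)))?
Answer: 1/2376 ≈ 0.00042088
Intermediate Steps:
z(Y, X) = Y + X*Y
E = 44 (E = 4*11 = 44)
H(c) = 2*c*(-17 + c) (H(c) = (2*c)*(-17 + c) = 2*c*(-17 + c))
1/(H(E) + S(z(6, -1))) = 1/(2*44*(-17 + 44) + 6*(1 - 1)) = 1/(2*44*27 + 6*0) = 1/(2376 + 0) = 1/2376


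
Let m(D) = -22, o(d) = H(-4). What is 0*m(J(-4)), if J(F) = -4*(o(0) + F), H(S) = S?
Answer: 0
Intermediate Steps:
o(d) = -4
J(F) = 16 - 4*F (J(F) = -4*(-4 + F) = 16 - 4*F)
0*m(J(-4)) = 0*(-22) = 0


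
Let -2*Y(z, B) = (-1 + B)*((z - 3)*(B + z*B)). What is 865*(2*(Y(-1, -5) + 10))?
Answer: 17300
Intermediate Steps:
Y(z, B) = -(-1 + B)*(-3 + z)*(B + B*z)/2 (Y(z, B) = -(-1 + B)*(z - 3)*(B + z*B)/2 = -(-1 + B)*(-3 + z)*(B + B*z)/2)
865*(2*(Y(-1, -5) + 10)) = 865*(2*((1/2)*(-5)*(-3 + (-1)**2 - 2*(-1) + 3*(-5) - 1*(-5)*(-1)**2 + 2*(-5)*(-1)) + 10)) = 865*(2*((1/2)*(-5)*(-3 + 1 + 2 - 15 - 1*(-5)*1 + 10) + 10)) = 865*(2*((1/2)*(-5)*(-3 + 1 + 2 - 15 + 5 + 10) + 10)) = 865*(2*((1/2)*(-5)*0 + 10)) = 865*(2*(0 + 10)) = 865*(2*10) = 865*20 = 17300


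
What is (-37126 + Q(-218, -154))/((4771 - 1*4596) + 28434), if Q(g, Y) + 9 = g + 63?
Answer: -37290/28609 ≈ -1.3034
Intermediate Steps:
Q(g, Y) = 54 + g (Q(g, Y) = -9 + (g + 63) = -9 + (63 + g) = 54 + g)
(-37126 + Q(-218, -154))/((4771 - 1*4596) + 28434) = (-37126 + (54 - 218))/((4771 - 1*4596) + 28434) = (-37126 - 164)/((4771 - 4596) + 28434) = -37290/(175 + 28434) = -37290/28609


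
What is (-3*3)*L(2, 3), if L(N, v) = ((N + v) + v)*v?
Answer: -216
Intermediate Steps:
L(N, v) = v*(N + 2*v) (L(N, v) = (N + 2*v)*v = v*(N + 2*v))
(-3*3)*L(2, 3) = (-3*3)*(3*(2 + 2*3)) = -27*(2 + 6) = -27*8 = -9*24 = -216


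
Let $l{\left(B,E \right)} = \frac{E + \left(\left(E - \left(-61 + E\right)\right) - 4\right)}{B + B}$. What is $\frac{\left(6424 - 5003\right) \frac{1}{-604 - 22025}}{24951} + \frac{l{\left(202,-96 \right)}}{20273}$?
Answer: $- \frac{1771496627}{243387967049172} \approx -7.2785 \cdot 10^{-6}$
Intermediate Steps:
$l{\left(B,E \right)} = \frac{57 + E}{2 B}$ ($l{\left(B,E \right)} = \frac{E + \left(61 - 4\right)}{2 B} = \left(E + 57\right) \frac{1}{2 B} = \left(57 + E\right) \frac{1}{2 B} = \frac{57 + E}{2 B}$)
$\frac{\left(6424 - 5003\right) \frac{1}{-604 - 22025}}{24951} + \frac{l{\left(202,-96 \right)}}{20273} = \frac{\left(6424 - 5003\right) \frac{1}{-604 - 22025}}{24951} + \frac{\frac{1}{2} \cdot \frac{1}{202} \left(57 - 96\right)}{20273} = \frac{1421}{-22629} \cdot \frac{1}{24951} + \frac{1}{2} \cdot \frac{1}{202} \left(-39\right) \frac{1}{20273} = 1421 \left(- \frac{1}{22629}\right) \frac{1}{24951} - \frac{39}{8190292} = \left(- \frac{1421}{22629}\right) \frac{1}{24951} - \frac{39}{8190292} = - \frac{1421}{564616179} - \frac{39}{8190292} = - \frac{1771496627}{243387967049172}$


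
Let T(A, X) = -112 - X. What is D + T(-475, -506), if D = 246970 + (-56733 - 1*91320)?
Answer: 99311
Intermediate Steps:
D = 98917 (D = 246970 + (-56733 - 91320) = 246970 - 148053 = 98917)
D + T(-475, -506) = 98917 + (-112 - 1*(-506)) = 98917 + (-112 + 506) = 98917 + 394 = 99311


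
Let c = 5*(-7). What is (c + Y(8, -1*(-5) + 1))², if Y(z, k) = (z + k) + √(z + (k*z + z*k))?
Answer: 545 - 84*√26 ≈ 116.68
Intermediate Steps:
Y(z, k) = k + z + √(z + 2*k*z) (Y(z, k) = (k + z) + √(z + (k*z + k*z)) = (k + z) + √(z + 2*k*z) = k + z + √(z + 2*k*z))
c = -35
(c + Y(8, -1*(-5) + 1))² = (-35 + ((-1*(-5) + 1) + 8 + √(8*(1 + 2*(-1*(-5) + 1)))))² = (-35 + ((5 + 1) + 8 + √(8*(1 + 2*(5 + 1)))))² = (-35 + (6 + 8 + √(8*(1 + 2*6))))² = (-35 + (6 + 8 + √(8*(1 + 12))))² = (-35 + (6 + 8 + √(8*13)))² = (-35 + (6 + 8 + √104))² = (-35 + (6 + 8 + 2*√26))² = (-35 + (14 + 2*√26))² = (-21 + 2*√26)²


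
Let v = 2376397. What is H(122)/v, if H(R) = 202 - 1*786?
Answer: -584/2376397 ≈ -0.00024575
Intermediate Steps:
H(R) = -584 (H(R) = 202 - 786 = -584)
H(122)/v = -584/2376397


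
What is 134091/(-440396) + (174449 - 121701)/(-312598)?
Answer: -2961208483/6257586764 ≈ -0.47322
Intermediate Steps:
134091/(-440396) + (174449 - 121701)/(-312598) = 134091*(-1/440396) + 52748*(-1/312598) = -134091/440396 - 26374/156299 = -2961208483/6257586764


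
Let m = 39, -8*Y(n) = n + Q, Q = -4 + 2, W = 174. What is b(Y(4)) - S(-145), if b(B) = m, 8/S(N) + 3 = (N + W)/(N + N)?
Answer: 1289/31 ≈ 41.581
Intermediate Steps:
Q = -2
Y(n) = ¼ - n/8 (Y(n) = -(n - 2)/8 = -(-2 + n)/8 = ¼ - n/8)
S(N) = 8/(-3 + (174 + N)/(2*N)) (S(N) = 8/(-3 + (N + 174)/(N + N)) = 8/(-3 + (174 + N)/((2*N))) = 8/(-3 + (174 + N)*(1/(2*N))) = 8/(-3 + (174 + N)/(2*N)))
b(B) = 39
b(Y(4)) - S(-145) = 39 - (-16)*(-145)/(-174 + 5*(-145)) = 39 - (-16)*(-145)/(-174 - 725) = 39 - (-16)*(-145)/(-899) = 39 - (-16)*(-145)*(-1)/899 = 39 - 1*(-80/31) = 39 + 80/31 = 1289/31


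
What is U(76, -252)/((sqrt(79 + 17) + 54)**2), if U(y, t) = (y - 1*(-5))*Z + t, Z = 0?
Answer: -5271/55225 + 756*sqrt(6)/55225 ≈ -0.061914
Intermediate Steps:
U(y, t) = t (U(y, t) = (y - 1*(-5))*0 + t = (y + 5)*0 + t = (5 + y)*0 + t = 0 + t = t)
U(76, -252)/((sqrt(79 + 17) + 54)**2) = -252/(sqrt(79 + 17) + 54)**2 = -252/(sqrt(96) + 54)**2 = -252/(4*sqrt(6) + 54)**2 = -252/(54 + 4*sqrt(6))**2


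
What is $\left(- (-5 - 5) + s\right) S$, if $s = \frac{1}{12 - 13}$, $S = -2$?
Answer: $-18$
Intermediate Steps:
$s = -1$ ($s = \frac{1}{-1} = -1$)
$\left(- (-5 - 5) + s\right) S = \left(- (-5 - 5) - 1\right) \left(-2\right) = \left(\left(-1\right) \left(-10\right) - 1\right) \left(-2\right) = \left(10 - 1\right) \left(-2\right) = 9 \left(-2\right) = -18$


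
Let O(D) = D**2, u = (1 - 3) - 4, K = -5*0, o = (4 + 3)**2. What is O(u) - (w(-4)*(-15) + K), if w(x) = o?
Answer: 771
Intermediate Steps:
o = 49 (o = 7**2 = 49)
K = 0
w(x) = 49
u = -6 (u = -2 - 4 = -6)
O(u) - (w(-4)*(-15) + K) = (-6)**2 - (49*(-15) + 0) = 36 - (-735 + 0) = 36 - 1*(-735) = 36 + 735 = 771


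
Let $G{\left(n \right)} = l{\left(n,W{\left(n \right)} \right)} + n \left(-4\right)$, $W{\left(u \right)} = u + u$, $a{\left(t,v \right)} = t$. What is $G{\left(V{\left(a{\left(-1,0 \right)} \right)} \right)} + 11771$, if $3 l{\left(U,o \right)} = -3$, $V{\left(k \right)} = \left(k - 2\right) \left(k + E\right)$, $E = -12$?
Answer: $11614$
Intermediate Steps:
$W{\left(u \right)} = 2 u$
$V{\left(k \right)} = \left(-12 + k\right) \left(-2 + k\right)$ ($V{\left(k \right)} = \left(k - 2\right) \left(k - 12\right) = \left(-2 + k\right) \left(-12 + k\right) = \left(-12 + k\right) \left(-2 + k\right)$)
$l{\left(U,o \right)} = -1$ ($l{\left(U,o \right)} = \frac{1}{3} \left(-3\right) = -1$)
$G{\left(n \right)} = -1 - 4 n$ ($G{\left(n \right)} = -1 + n \left(-4\right) = -1 - 4 n$)
$G{\left(V{\left(a{\left(-1,0 \right)} \right)} \right)} + 11771 = \left(-1 - 4 \left(24 + \left(-1\right)^{2} - -14\right)\right) + 11771 = \left(-1 - 4 \left(24 + 1 + 14\right)\right) + 11771 = \left(-1 - 156\right) + 11771 = -157 + 11771 = 11614$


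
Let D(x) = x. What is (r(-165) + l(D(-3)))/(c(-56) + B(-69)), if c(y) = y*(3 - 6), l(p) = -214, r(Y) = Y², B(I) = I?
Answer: 27011/99 ≈ 272.84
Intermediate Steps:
c(y) = -3*y (c(y) = y*(-3) = -3*y)
(r(-165) + l(D(-3)))/(c(-56) + B(-69)) = ((-165)² - 214)/(-3*(-56) - 69) = (27225 - 214)/(168 - 69) = 27011/99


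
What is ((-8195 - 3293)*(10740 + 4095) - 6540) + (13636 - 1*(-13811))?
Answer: -170403573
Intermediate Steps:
((-8195 - 3293)*(10740 + 4095) - 6540) + (13636 - 1*(-13811)) = (-11488*14835 - 6540) + (13636 + 13811) = (-170424480 - 6540) + 27447 = -170431020 + 27447 = -170403573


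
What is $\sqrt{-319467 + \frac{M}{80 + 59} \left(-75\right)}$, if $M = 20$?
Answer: $\frac{3 i \sqrt{685847823}}{139} \approx 565.22 i$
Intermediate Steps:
$\sqrt{-319467 + \frac{M}{80 + 59} \left(-75\right)} = \sqrt{-319467 + \frac{20}{80 + 59} \left(-75\right)} = \sqrt{-319467 + \frac{20}{139} \left(-75\right)} = \sqrt{-319467 - \frac{1500}{139}} = \sqrt{- \frac{44407413}{139}} = \frac{3 i \sqrt{685847823}}{139}$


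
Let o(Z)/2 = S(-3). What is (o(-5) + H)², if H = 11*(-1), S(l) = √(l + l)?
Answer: 97 - 44*I*√6 ≈ 97.0 - 107.78*I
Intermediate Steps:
S(l) = √2*√l (S(l) = √(2*l) = √2*√l)
o(Z) = 2*I*√6 (o(Z) = 2*(√2*√(-3)) = 2*(√2*(I*√3)) = 2*(I*√6) = 2*I*√6)
H = -11
(o(-5) + H)² = (2*I*√6 - 11)² = (-11 + 2*I*√6)²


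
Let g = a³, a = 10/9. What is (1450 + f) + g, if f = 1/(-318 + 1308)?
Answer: 116385581/80190 ≈ 1451.4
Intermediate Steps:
a = 10/9 (a = 10*(⅑) = 10/9 ≈ 1.1111)
f = 1/990 ≈ 0.0010101
g = 1000/729 (g = (10/9)³ = 1000/729 ≈ 1.3717)
(1450 + f) + g = (1450 + 1/990) + 1000/729 = 1435501/990 + 1000/729 = 116385581/80190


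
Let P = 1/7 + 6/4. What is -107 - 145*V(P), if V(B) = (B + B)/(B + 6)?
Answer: -18119/107 ≈ -169.34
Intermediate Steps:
P = 23/14 (P = 1*(1/7) + 6*(1/4) = 1/7 + 3/2 = 23/14 ≈ 1.6429)
V(B) = 2*B/(6 + B) (V(B) = (2*B)/(6 + B) = 2*B/(6 + B))
-107 - 145*V(P) = -107 - 290*23/(14*(6 + 23/14)) = -107 - 290*23/(14*107/14) = -107 - 290*23*14/(14*107) = -107 - 145*46/107 = -107 - 6670/107 = -18119/107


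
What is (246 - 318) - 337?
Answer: -409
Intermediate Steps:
(246 - 318) - 337 = -72 - 337 = -409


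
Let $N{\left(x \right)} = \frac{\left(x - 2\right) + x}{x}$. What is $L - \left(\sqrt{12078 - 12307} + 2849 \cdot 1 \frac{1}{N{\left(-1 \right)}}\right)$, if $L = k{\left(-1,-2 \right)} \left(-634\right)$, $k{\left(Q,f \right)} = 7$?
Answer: $- \frac{20601}{4} - i \sqrt{229} \approx -5150.3 - 15.133 i$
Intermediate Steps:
$N{\left(x \right)} = \frac{-2 + 2 x}{x}$ ($N{\left(x \right)} = \frac{\left(-2 + x\right) + x}{x} = \frac{-2 + 2 x}{x}$)
$L = -4438$ ($L = 7 \left(-634\right) = -4438$)
$L - \left(\sqrt{12078 - 12307} + 2849 \cdot 1 \frac{1}{N{\left(-1 \right)}}\right) = -4438 - \left(\sqrt{12078 - 12307} + 2849 \cdot 1 \frac{1}{2 - \frac{2}{-1}}\right) = -4438 - \left(\sqrt{-229} + 2849 \cdot 1 \frac{1}{2 - -2}\right) = -4438 - \left(i \sqrt{229} + 2849 \cdot 1 \frac{1}{2 + 2}\right) = -4438 - \left(i \sqrt{229} + 2849 \cdot 1 \cdot \frac{1}{4}\right) = -4438 - \left(i \sqrt{229} + 2849 \cdot \frac{1}{4}\right) = -4438 - \left(i \sqrt{229} + \frac{2849}{4}\right) = -4438 - \left(\frac{2849}{4} + i \sqrt{229}\right) = - \frac{20601}{4} - i \sqrt{229}$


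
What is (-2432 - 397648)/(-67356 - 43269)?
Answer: 26672/7375 ≈ 3.6165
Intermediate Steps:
(-2432 - 397648)/(-67356 - 43269) = -400080/(-110625) = -400080*(-1/110625) = 26672/7375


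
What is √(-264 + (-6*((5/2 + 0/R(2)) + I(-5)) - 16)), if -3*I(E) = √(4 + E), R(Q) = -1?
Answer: √(-295 + 2*I) ≈ 0.05822 + 17.176*I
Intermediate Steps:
I(E) = -√(4 + E)/3
√(-264 + (-6*((5/2 + 0/R(2)) + I(-5)) - 16)) = √(-264 + (-6*((5/2 + 0/(-1)) - √(4 - 5)/3) - 16)) = √(-264 + (-6*((5*(½) + 0*(-1)) - I/3) - 16)) = √(-264 + (-6*((5/2 + 0) - I/3) - 16)) = √(-264 + (-6*(5/2 - I/3) - 16)) = √(-264 + ((-15 + 2*I) - 16)) = √(-264 + (-31 + 2*I)) = √(-295 + 2*I)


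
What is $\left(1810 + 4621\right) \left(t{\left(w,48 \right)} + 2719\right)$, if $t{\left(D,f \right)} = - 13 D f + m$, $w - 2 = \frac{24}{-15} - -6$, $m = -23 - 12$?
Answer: $- \frac{42110188}{5} \approx -8.422 \cdot 10^{6}$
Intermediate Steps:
$m = -35$ ($m = -23 - 12 = -35$)
$w = \frac{32}{5}$ ($w = 2 + \left(\frac{24}{-15} - -6\right) = 2 + \left(24 \left(- \frac{1}{15}\right) + 6\right) = 2 + \left(- \frac{8}{5} + 6\right) = 2 + \frac{22}{5} = \frac{32}{5} \approx 6.4$)
$t{\left(D,f \right)} = -35 - 13 D f$ ($t{\left(D,f \right)} = - 13 D f - 35 = -35 - 13 D f$)
$\left(1810 + 4621\right) \left(t{\left(w,48 \right)} + 2719\right) = \left(1810 + 4621\right) \left(\left(-35 - \frac{416}{5} \cdot 48\right) + 2719\right) = 6431 \left(\left(-35 - \frac{19968}{5}\right) + 2719\right) = 6431 \left(- \frac{20143}{5} + 2719\right) = 6431 \left(- \frac{6548}{5}\right) = - \frac{42110188}{5}$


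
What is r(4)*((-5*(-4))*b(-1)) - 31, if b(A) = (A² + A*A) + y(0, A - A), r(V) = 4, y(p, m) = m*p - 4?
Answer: -191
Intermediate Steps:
y(p, m) = -4 + m*p
b(A) = -4 + 2*A² (b(A) = (A² + A*A) + (-4 + (A - A)*0) = (A² + A²) + (-4 + 0*0) = 2*A² + (-4 + 0) = 2*A² - 4 = -4 + 2*A²)
r(4)*((-5*(-4))*b(-1)) - 31 = 4*((-5*(-4))*(-4 + 2*(-1)²)) - 31 = 4*(20*(-4 + 2*1)) - 31 = 4*(20*(-4 + 2)) - 31 = 4*(20*(-2)) - 31 = 4*(-40) - 31 = -160 - 31 = -191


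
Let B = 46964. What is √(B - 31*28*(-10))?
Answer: 2*√13911 ≈ 235.89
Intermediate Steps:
√(B - 31*28*(-10)) = √(46964 - 31*28*(-10)) = √(46964 - 868*(-10)) = √(46964 + 8680) = √55644 = 2*√13911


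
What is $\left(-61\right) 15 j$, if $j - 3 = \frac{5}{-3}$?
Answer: $-1220$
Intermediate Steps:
$j = \frac{4}{3}$ ($j = 3 + \frac{5}{-3} = 3 + 5 \left(- \frac{1}{3}\right) = 3 - \frac{5}{3} = \frac{4}{3} \approx 1.3333$)
$\left(-61\right) 15 j = \left(-61\right) 15 \cdot \frac{4}{3} = \left(-915\right) \frac{4}{3} = -1220$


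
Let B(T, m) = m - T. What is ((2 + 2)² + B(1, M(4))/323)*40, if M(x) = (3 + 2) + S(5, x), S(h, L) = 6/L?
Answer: 206940/323 ≈ 640.68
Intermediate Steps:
M(x) = 5 + 6/x (M(x) = (3 + 2) + 6/x = 5 + 6/x)
((2 + 2)² + B(1, M(4))/323)*40 = ((2 + 2)² + ((5 + 6/4) - 1*1)/323)*40 = (4² + ((5 + 6*(¼)) - 1)*(1/323))*40 = (16 + ((5 + 3/2) - 1)*(1/323))*40 = (16 + (13/2 - 1)*(1/323))*40 = (16 + (11/2)*(1/323))*40 = (16 + 11/646)*40 = (10347/646)*40 = 206940/323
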